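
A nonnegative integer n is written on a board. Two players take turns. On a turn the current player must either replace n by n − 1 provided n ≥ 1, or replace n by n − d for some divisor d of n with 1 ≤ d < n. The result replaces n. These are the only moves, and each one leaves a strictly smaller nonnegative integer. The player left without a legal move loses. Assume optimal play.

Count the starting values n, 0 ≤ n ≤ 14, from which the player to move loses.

7

Label each position W (a win for the player to move) or L (a loss). A position with no legal move is L; any other position is W exactly when some move reaches an L, and L when every move reaches a W.
n=0: no move → L
n=1: can move to 0, which is L ⇒ W
n=2: the only move is to 1(W), a W ⇒ L
n=3: can move to 2, which is L ⇒ W
n=4: can move to 2, which is L ⇒ W
n=5: the only move is to 4(W), a W ⇒ L
n=6: can move to 5, which is L ⇒ W
n=7: the only move is to 6(W), a W ⇒ L
n=8: can move to 7, which is L ⇒ W
n=9: moves to 6(W), 8(W); every one is W ⇒ L
n=10: can move to 5, which is L ⇒ W
n=11: the only move is to 10(W), a W ⇒ L
n=12: can move to 9, which is L ⇒ W
n=13: the only move is to 12(W), a W ⇒ L
n=14: can move to 7, which is L ⇒ W
L entries with 0 ≤ n ≤ 14: n = 0, 2, 5, 7, 9, 11, 13; that makes 7.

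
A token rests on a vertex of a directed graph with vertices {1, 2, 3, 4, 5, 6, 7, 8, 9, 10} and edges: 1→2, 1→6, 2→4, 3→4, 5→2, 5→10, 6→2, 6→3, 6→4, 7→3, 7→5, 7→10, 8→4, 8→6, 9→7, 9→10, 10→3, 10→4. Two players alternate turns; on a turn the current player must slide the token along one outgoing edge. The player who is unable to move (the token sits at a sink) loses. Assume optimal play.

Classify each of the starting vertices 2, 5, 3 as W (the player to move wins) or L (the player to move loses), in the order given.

2: W, 5: L, 3: W

Work bottom-up. With no move the player to move loses. Otherwise the position is W if at least one move leads to an L position for the opponent, and L if every move leads to a W.
Every edge goes from a vertex to one that appears earlier in the order 4, 2, 3, 10, 6, 1, 5, 7, 8, 9, so processing vertices in that order labels each vertex after all of its successors.
4: no outgoing edge → L
2: can move to 4, which is L ⇒ W
3: can move to 4, which is L ⇒ W
10: can move to 4, which is L ⇒ W
6: can move to 4, which is L ⇒ W
1: moves to 6(W), 2(W); every one is W ⇒ L
5: moves to 10(W), 2(W); every one is W ⇒ L
7: can move to 5, which is L ⇒ W
8: can move to 4, which is L ⇒ W
9: moves to 7(W), 10(W); every one is W ⇒ L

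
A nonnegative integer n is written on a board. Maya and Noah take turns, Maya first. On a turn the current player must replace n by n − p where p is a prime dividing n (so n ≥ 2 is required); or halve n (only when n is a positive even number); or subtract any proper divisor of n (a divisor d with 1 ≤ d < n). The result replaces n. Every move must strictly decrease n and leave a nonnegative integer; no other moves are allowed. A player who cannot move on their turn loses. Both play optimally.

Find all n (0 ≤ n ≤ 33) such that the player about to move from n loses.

Compute win/loss labels from the base case upward. A position with no move is L. Any other position is W if it can reach an L in one move, else L.
n=0: no move → L
n=1: no move → L
n=2: W (go to 0, an L position)
n=3: W (go to 0, an L position)
n=4: L (options 2(W), 3(W) are all W)
n=5: W (go to 0, an L position)
n=6: W (go to 4, an L position)
n=7: W (go to 0, an L position)
n=8: W (go to 4, an L position)
n=9: L (options 6(W), 8(W) are all W)
n=10: W (go to 9, an L position)
n=11: W (go to 0, an L position)
n=12: W (go to 9, an L position)
n=13: W (go to 0, an L position)
n=14: L (options 7(W), 12(W), 13(W) are all W)
n=15: W (go to 14, an L position)
n=16: W (go to 14, an L position)
n=17: W (go to 0, an L position)
n=18: W (go to 9, an L position)
n=19: W (go to 0, an L position)
n=20: L (options 10(W), 15(W), 16(W), 18(W), 19(W) are all W)
n=21: W (go to 14, an L position)
n=22: W (go to 20, an L position)
n=23: W (go to 0, an L position)
n=24: W (go to 20, an L position)
n=25: W (go to 20, an L position)
n=26: L (options 13(W), 24(W), 25(W) are all W)
n=27: W (go to 26, an L position)
n=28: W (go to 14, an L position)
n=29: W (go to 0, an L position)
n=30: W (go to 20, an L position)
n=31: W (go to 0, an L position)
n=32: L (options 16(W), 24(W), 28(W), 30(W), 31(W) are all W)
n=33: W (go to 32, an L position)
Reading off the rows marked L gives the requested list; there are 8 such values of n.

0, 1, 4, 9, 14, 20, 26, 32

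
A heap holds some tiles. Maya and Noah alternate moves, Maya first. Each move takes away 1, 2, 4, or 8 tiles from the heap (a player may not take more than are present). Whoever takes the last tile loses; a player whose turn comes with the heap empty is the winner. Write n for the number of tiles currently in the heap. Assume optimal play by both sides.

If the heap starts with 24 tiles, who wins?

Maya wins.

Build the W/L table. Terminal = W. A non-terminal position is W if it has a move to some L; otherwise it is L.
n=0: no move; the opponent has just taken the last tile and therefore loses → W
n=1: only reaches 0(W), which is W → L
n=2: reaches L-position 1 → W
n=3: reaches L-position 1 → W
n=4: only reaches 3(W), 2(W), 0(W), all W → L
n=5: reaches L-position 4 → W
n=6: reaches L-position 4 → W
n=7: only reaches 6(W), 5(W), 3(W), all W → L
n=8: reaches L-position 7 → W
n=9: reaches L-position 7 → W
n=10: only reaches 9(W), 8(W), 6(W), 2(W), all W → L
n=11: reaches L-position 10 → W
n=12: reaches L-position 10 → W
n=13: only reaches 12(W), 11(W), 9(W), 5(W), all W → L
n=14: reaches L-position 13 → W
n=15: reaches L-position 13 → W
n=16: only reaches 15(W), 14(W), 12(W), 8(W), all W → L
n=17: reaches L-position 16 → W
n=18: reaches L-position 16 → W
n=19: only reaches 18(W), 17(W), 15(W), 11(W), all W → L
n=20: reaches L-position 19 → W
n=21: reaches L-position 19 → W
n=22: only reaches 21(W), 20(W), 18(W), 14(W), all W → L
n=23: reaches L-position 22 → W
n=24: reaches L-position 22 → W
From 24 Maya can remove 2, leaving 22, reaching an L position.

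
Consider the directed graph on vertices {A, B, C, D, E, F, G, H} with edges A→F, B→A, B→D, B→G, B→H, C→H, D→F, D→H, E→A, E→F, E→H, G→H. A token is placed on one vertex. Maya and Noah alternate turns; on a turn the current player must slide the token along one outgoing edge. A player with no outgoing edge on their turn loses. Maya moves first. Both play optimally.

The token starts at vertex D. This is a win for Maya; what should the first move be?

Move to H.

Compute win/loss labels from the base case upward. A position with no move is L. Any other position is W if it can reach an L in one move, else L.
Every edge goes from a vertex to one that appears earlier in the order F, H, C, G, D, A, E, B, so processing vertices in that order labels each vertex after all of its successors.
F: no outgoing edge → L
H: no outgoing edge → L
C: reaches L-position H → W
G: reaches L-position H → W
D: reaches L-position H → W
A: reaches L-position F → W
E: reaches L-position H → W
B: reaches L-position H → W
From D, the L positions reachable in one move are: H, F. Any move reaching one of these is winning.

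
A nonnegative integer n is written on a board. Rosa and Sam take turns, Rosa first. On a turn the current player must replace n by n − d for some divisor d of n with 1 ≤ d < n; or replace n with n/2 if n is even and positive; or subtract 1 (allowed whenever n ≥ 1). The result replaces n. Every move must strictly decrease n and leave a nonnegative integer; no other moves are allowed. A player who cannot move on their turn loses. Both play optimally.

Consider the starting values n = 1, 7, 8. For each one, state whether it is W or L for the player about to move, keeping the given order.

Classify positions by backward induction: terminal positions (no move available) are L. From any other position, the mover wins iff some move reaches an L.
n=0: no move → L
n=1: can move to 0, which is L ⇒ W
n=2: the only move is to 1(W), a W ⇒ L
n=3: can move to 2, which is L ⇒ W
n=4: can move to 2, which is L ⇒ W
n=5: the only move is to 4(W), a W ⇒ L
n=6: can move to 5, which is L ⇒ W
n=7: the only move is to 6(W), a W ⇒ L
n=8: can move to 7, which is L ⇒ W

1: W, 7: L, 8: W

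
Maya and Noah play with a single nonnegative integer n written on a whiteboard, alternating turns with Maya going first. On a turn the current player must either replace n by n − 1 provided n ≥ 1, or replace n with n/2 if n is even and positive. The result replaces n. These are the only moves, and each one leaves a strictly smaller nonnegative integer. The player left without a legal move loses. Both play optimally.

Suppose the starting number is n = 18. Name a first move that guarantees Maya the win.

Label each position W (a win for the player to move) or L (a loss). A position with no legal move is L; any other position is W exactly when some move reaches an L, and L when every move reaches a W.
n=0: no move → L
n=1: reaches L-position 0 → W
n=2: only reaches 1(W), which is W → L
n=3: reaches L-position 2 → W
n=4: reaches L-position 2 → W
n=5: only reaches 4(W), which is W → L
n=6: reaches L-position 5 → W
n=7: only reaches 6(W), which is W → L
n=8: reaches L-position 7 → W
n=9: only reaches 8(W), which is W → L
n=10: reaches L-position 5 → W
n=11: only reaches 10(W), which is W → L
n=12: reaches L-position 11 → W
n=13: only reaches 12(W), which is W → L
n=14: reaches L-position 7 → W
n=15: only reaches 14(W), which is W → L
n=16: reaches L-position 15 → W
n=17: only reaches 16(W), which is W → L
n=18: reaches L-position 9 → W
From 18, the L positions reachable in one move are: 9, 17. Any move reaching one of these is winning.

Move to 9.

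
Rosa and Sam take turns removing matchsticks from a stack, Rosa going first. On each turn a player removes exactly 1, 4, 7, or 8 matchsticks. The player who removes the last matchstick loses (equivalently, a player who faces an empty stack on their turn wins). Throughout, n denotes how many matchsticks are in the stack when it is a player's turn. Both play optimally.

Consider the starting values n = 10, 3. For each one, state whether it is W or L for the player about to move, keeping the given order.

Positions with no move are W. A position that does have a move is losing for the player to move precisely when every available move leads to a winning position for the opponent. Fill in the labels:
n=0: no move; the opponent has just taken the last matchstick and therefore loses → W
n=1: L (sole option 0(W) is W)
n=2: W (go to 1, an L position)
n=3: L (sole option 2(W) is W)
n=4: W (go to 3, an L position)
n=5: W (go to 1, an L position)
n=6: L (options 5(W), 2(W) are all W)
n=7: W (go to 6, an L position)
n=8: W (go to 1, an L position)
n=9: W (go to 1, an L position)
n=10: W (go to 6, an L position)

10: W, 3: L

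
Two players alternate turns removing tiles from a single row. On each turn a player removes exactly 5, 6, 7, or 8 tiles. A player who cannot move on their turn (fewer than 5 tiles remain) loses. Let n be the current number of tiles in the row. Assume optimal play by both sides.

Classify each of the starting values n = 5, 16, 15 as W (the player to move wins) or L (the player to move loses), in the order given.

5: W, 16: L, 15: L

Compute win/loss labels from the base case upward. A position with no move is L. Any other position is W if it can reach an L in one move, else L.
n=0: no move → L
n=1: no move → L
n=2: no move → L
n=3: no move → L
n=4: no move → L
n=5: W (go to 0, an L position)
n=6: W (go to 1, an L position)
n=7: W (go to 2, an L position)
n=8: W (go to 3, an L position)
n=9: W (go to 4, an L position)
n=10: W (go to 4, an L position)
n=11: W (go to 4, an L position)
n=12: W (go to 4, an L position)
n=13: L (options 8(W), 7(W), 6(W), 5(W) are all W)
n=14: L (options 9(W), 8(W), 7(W), 6(W) are all W)
n=15: L (options 10(W), 9(W), 8(W), 7(W) are all W)
n=16: L (options 11(W), 10(W), 9(W), 8(W) are all W)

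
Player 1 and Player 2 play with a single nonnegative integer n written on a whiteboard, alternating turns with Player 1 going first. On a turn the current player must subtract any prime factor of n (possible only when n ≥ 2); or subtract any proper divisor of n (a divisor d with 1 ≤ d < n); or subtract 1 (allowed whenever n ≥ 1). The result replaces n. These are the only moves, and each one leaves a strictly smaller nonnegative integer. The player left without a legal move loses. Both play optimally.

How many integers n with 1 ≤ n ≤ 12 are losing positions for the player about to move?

2

Use the standard recursion: the mover loses at a terminal position; elsewhere, the mover wins exactly when some move hands the opponent an L position.
n=0: no move → L
n=1: W (go to 0, an L position)
n=2: W (go to 0, an L position)
n=3: W (go to 0, an L position)
n=4: L (options 2(W), 3(W) are all W)
n=5: W (go to 0, an L position)
n=6: W (go to 4, an L position)
n=7: W (go to 0, an L position)
n=8: W (go to 4, an L position)
n=9: L (options 6(W), 8(W) are all W)
n=10: W (go to 9, an L position)
n=11: W (go to 0, an L position)
n=12: W (go to 9, an L position)
L entries with 1 ≤ n ≤ 12 (n=0 is outside the asked range and is not counted): n = 4, 9; that makes 2.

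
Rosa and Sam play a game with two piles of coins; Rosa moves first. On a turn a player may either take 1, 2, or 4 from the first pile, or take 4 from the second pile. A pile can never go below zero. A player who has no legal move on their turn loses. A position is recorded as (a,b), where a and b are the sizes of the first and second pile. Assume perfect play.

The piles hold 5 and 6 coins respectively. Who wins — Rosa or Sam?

Rosa wins.

Build the W/L table. Terminal = L. A non-terminal position is W if it has a move to some L; otherwise it is L.
No move ever increases a pile, so every position that can arise here has a ≤ 5 and b ≤ 6; it is enough to label the cells with 0 ≤ a ≤ 5 and 0 ≤ b ≤ 6.
Every move lowers a or b (never raises either), so fill the grid row by row in increasing a, and left to right within a row: each cell's successors are then already labelled.
      b=0  b=1  b=2  b=3  b=4  b=5  b=6
a=0:    L    L    L    L    W    W    W
a=1:    W    W    W    W    L    L    L
a=2:    W    W    W    W    W    W    W
a=3:    L    L    L    L    W    W    W
a=4:    W    W    W    W    L    L    L
a=5:    W    W    W    W    W    W    W
Cells with no legal move (terminal, hence L): (0,0), (0,1), (0,2), (0,3).
The remaining L cells, each justified by listing all of its moves:
(1,4): moves to (0,4)(W), (1,0)(W); every one is W ⇒ L
(1,5): moves to (0,5)(W), (1,1)(W); every one is W ⇒ L
(1,6): moves to (0,6)(W), (1,2)(W); every one is W ⇒ L
(3,0): moves to (2,0)(W), (1,0)(W); every one is W ⇒ L
(3,1): moves to (2,1)(W), (1,1)(W); every one is W ⇒ L
(3,2): moves to (2,2)(W), (1,2)(W); every one is W ⇒ L
(3,3): moves to (2,3)(W), (1,3)(W); every one is W ⇒ L
(4,4): moves to (3,4)(W), (2,4)(W), (0,4)(W), (4,0)(W); every one is W ⇒ L
(4,5): moves to (3,5)(W), (2,5)(W), (0,5)(W), (4,1)(W); every one is W ⇒ L
(4,6): moves to (3,6)(W), (2,6)(W), (0,6)(W), (4,2)(W); every one is W ⇒ L
Every other cell has at least one move into one of the L cells above, so it is W.
The starting position (5,6) is W: Rosa should move to (4,6), handing over an L position.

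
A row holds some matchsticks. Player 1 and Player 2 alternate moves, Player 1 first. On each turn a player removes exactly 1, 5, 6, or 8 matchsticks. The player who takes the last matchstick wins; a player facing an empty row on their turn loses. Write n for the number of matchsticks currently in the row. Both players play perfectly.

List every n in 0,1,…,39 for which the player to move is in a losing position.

Positions with no move are L. A position that does have a move is losing for the player to move precisely when every available move leads to a winning position for the opponent. Fill in the labels:
n=0: no move → L
n=1: W (go to 0, an L position)
n=2: L (sole option 1(W) is W)
n=3: W (go to 2, an L position)
n=4: L (sole option 3(W) is W)
n=5: W (go to 4, an L position)
n=6: W (go to 0, an L position)
n=7: W (go to 2, an L position)
n=8: W (go to 2, an L position)
n=9: W (go to 4, an L position)
n=10: W (go to 4, an L position)
n=11: L (options 10(W), 6(W), 5(W), 3(W) are all W)
n=12: W (go to 11, an L position)
n=13: L (options 12(W), 8(W), 7(W), 5(W) are all W)
n=14: W (go to 13, an L position)
n=15: L (options 14(W), 10(W), 9(W), 7(W) are all W)
n=16: W (go to 15, an L position)
n=17: W (go to 11, an L position)
n=18: W (go to 13, an L position)
n=19: W (go to 13, an L position)
n=20: W (go to 15, an L position)
n=21: W (go to 15, an L position)
n=22: L (options 21(W), 17(W), 16(W), 14(W) are all W)
n=23: W (go to 22, an L position)
n=24: L (options 23(W), 19(W), 18(W), 16(W) are all W)
n=25: W (go to 24, an L position)
n=26: L (options 25(W), 21(W), 20(W), 18(W) are all W)
n=27: W (go to 26, an L position)
n=28: W (go to 22, an L position)
n=29: W (go to 24, an L position)
n=30: W (go to 24, an L position)
n=31: W (go to 26, an L position)
n=32: W (go to 26, an L position)
n=33: L (options 32(W), 28(W), 27(W), 25(W) are all W)
n=34: W (go to 33, an L position)
n=35: L (options 34(W), 30(W), 29(W), 27(W) are all W)
n=36: W (go to 35, an L position)
n=37: L (options 36(W), 32(W), 31(W), 29(W) are all W)
n=38: W (go to 37, an L position)
n=39: W (go to 33, an L position)
Reading off the rows marked L gives the requested list; there are 12 such values of n.

0, 2, 4, 11, 13, 15, 22, 24, 26, 33, 35, 37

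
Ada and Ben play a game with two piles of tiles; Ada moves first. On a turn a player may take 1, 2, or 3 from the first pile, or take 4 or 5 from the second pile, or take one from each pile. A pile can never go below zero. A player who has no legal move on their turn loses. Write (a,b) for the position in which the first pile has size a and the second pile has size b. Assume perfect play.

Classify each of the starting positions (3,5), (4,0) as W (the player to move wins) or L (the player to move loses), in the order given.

Build the W/L table. Terminal = L. A non-terminal position is W if it has a move to some L; otherwise it is L.
No move ever increases a pile, so every position that can arise here has a ≤ 4 and b ≤ 5; it is enough to label the cells with 0 ≤ a ≤ 4 and 0 ≤ b ≤ 5.
Every move lowers a or b (never raises either), so fill the grid row by row in increasing a, and left to right within a row: each cell's successors are then already labelled.
      b=0  b=1  b=2  b=3  b=4  b=5
a=0:    L    L    L    L    W    W
a=1:    W    W    W    W    W    L
a=2:    W    W    W    W    L    W
a=3:    W    W    W    W    W    W
a=4:    L    L    L    L    W    W
Cells with no legal move (terminal, hence L): (0,0), (0,1), (0,2), (0,3).
The remaining L cells, each justified by listing all of its moves:
(1,5): moves to (0,5)(W), (1,1)(W), (1,0)(W), (0,4)(W); every one is W ⇒ L
(2,4): moves to (1,4)(W), (0,4)(W), (2,0)(W), (1,3)(W); every one is W ⇒ L
(4,0): moves to (3,0)(W), (2,0)(W), (1,0)(W); every one is W ⇒ L
(4,1): moves to (3,1)(W), (2,1)(W), (1,1)(W), (3,0)(W); every one is W ⇒ L
(4,2): moves to (3,2)(W), (2,2)(W), (1,2)(W), (3,1)(W); every one is W ⇒ L
(4,3): moves to (3,3)(W), (2,3)(W), (1,3)(W), (3,2)(W); every one is W ⇒ L
Every other cell has at least one move into one of the L cells above, so it is W.
(3,5): the move to (1,5) reaches an L cell, so W
(4,0): one of the L cells justified above, so L

(3,5): W, (4,0): L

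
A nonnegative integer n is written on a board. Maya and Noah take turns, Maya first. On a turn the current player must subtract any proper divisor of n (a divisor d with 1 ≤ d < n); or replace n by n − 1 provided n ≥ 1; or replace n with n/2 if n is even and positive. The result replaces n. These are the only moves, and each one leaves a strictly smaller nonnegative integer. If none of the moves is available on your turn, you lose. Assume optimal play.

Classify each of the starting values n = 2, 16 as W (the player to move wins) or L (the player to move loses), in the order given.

2: L, 16: W

Positions with no move are L. A position that does have a move is losing for the player to move precisely when every available move leads to a winning position for the opponent. Fill in the labels:
n=0: no move → L
n=1: →0(L), so W
n=2: →1(W) only, which is W, so L
n=3: →2(L), so W
n=4: →2(L), so W
n=5: →4(W) only, which is W, so L
n=6: →5(L), so W
n=7: →6(W) only, which is W, so L
n=8: →7(L), so W
n=9: →6(W), 8(W) — all W, so L
n=10: →5(L), so W
n=11: →10(W) only, which is W, so L
n=12: →9(L), so W
n=13: →12(W) only, which is W, so L
n=14: →7(L), so W
n=15: →10(W), 12(W), 14(W) — all W, so L
n=16: →15(L), so W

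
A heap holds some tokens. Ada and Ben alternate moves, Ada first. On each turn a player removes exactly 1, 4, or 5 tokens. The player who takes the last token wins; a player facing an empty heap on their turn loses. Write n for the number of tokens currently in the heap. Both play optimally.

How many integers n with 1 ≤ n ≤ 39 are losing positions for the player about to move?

9

Classify positions by backward induction: terminal positions (no move available) are L. From any other position, the mover wins iff some move reaches an L.
n=0: no move → L
n=1: W (go to 0, an L position)
n=2: L (sole option 1(W) is W)
n=3: W (go to 2, an L position)
n=4: W (go to 0, an L position)
n=5: W (go to 0, an L position)
n=6: W (go to 2, an L position)
n=7: W (go to 2, an L position)
n=8: L (options 7(W), 4(W), 3(W) are all W)
n=9: W (go to 8, an L position)
n=10: L (options 9(W), 6(W), 5(W) are all W)
n=11: W (go to 10, an L position)
n=12: W (go to 8, an L position)
n=13: W (go to 8, an L position)
n=14: W (go to 10, an L position)
n=15: W (go to 10, an L position)
n=16: L (options 15(W), 12(W), 11(W) are all W)
n=17: W (go to 16, an L position)
n=18: L (options 17(W), 14(W), 13(W) are all W)
n=19: W (go to 18, an L position)
n=20: W (go to 16, an L position)
n=21: W (go to 16, an L position)
n=22: W (go to 18, an L position)
n=23: W (go to 18, an L position)
n=24: L (options 23(W), 20(W), 19(W) are all W)
n=25: W (go to 24, an L position)
n=26: L (options 25(W), 22(W), 21(W) are all W)
n=27: W (go to 26, an L position)
n=28: W (go to 24, an L position)
n=29: W (go to 24, an L position)
n=30: W (go to 26, an L position)
n=31: W (go to 26, an L position)
n=32: L (options 31(W), 28(W), 27(W) are all W)
n=33: W (go to 32, an L position)
n=34: L (options 33(W), 30(W), 29(W) are all W)
n=35: W (go to 34, an L position)
n=36: W (go to 32, an L position)
n=37: W (go to 32, an L position)
n=38: W (go to 34, an L position)
n=39: W (go to 34, an L position)
L entries with 1 ≤ n ≤ 39 (n=0 is outside the asked range and is not counted): n = 2, 8, 10, 16, 18, 24, 26, 32, 34; that makes 9.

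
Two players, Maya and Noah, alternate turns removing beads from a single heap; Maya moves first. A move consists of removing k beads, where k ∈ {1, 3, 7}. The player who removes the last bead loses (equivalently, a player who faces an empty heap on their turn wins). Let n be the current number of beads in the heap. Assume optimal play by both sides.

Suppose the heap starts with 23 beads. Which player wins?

Noah wins.

Label each position W (a win for the player to move) or L (a loss). A position with no legal move is W; any other position is W exactly when some move reaches an L, and L when every move reaches a W.
n=0: no move; the opponent has just taken the last bead and therefore loses → W
n=1: the only move is to 0(W), a W ⇒ L
n=2: can move to 1, which is L ⇒ W
n=3: moves to 2(W), 0(W); every one is W ⇒ L
n=4: can move to 3, which is L ⇒ W
n=5: moves to 4(W), 2(W); every one is W ⇒ L
n=6: can move to 5, which is L ⇒ W
n=7: moves to 6(W), 4(W), 0(W); every one is W ⇒ L
n=8: can move to 7, which is L ⇒ W
n=9: moves to 8(W), 6(W), 2(W); every one is W ⇒ L
n=10: can move to 9, which is L ⇒ W
n=11: moves to 10(W), 8(W), 4(W); every one is W ⇒ L
n=12: can move to 11, which is L ⇒ W
n=13: moves to 12(W), 10(W), 6(W); every one is W ⇒ L
n=14: can move to 13, which is L ⇒ W
n=15: moves to 14(W), 12(W), 8(W); every one is W ⇒ L
n=16: can move to 15, which is L ⇒ W
n=17: moves to 16(W), 14(W), 10(W); every one is W ⇒ L
n=18: can move to 17, which is L ⇒ W
n=19: moves to 18(W), 16(W), 12(W); every one is W ⇒ L
n=20: can move to 19, which is L ⇒ W
n=21: moves to 20(W), 18(W), 14(W); every one is W ⇒ L
n=22: can move to 21, which is L ⇒ W
n=23: moves to 22(W), 20(W), 16(W); every one is W ⇒ L
The starting position 23 is L: whatever Maya does, the opponent receives a W position.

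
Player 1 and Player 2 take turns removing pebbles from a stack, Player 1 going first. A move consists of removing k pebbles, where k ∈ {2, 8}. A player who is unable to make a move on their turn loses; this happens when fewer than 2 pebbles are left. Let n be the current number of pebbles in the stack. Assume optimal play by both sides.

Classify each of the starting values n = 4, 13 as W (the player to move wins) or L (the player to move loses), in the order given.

Build the W/L table. Terminal = L. A non-terminal position is W if it has a move to some L; otherwise it is L.
n=0: no move → L
n=1: no move → L
n=2: W (go to 0, an L position)
n=3: W (go to 1, an L position)
n=4: L (sole option 2(W) is W)
n=5: L (sole option 3(W) is W)
n=6: W (go to 4, an L position)
n=7: W (go to 5, an L position)
n=8: W (go to 0, an L position)
n=9: W (go to 1, an L position)
n=10: L (options 8(W), 2(W) are all W)
n=11: L (options 9(W), 3(W) are all W)
n=12: W (go to 10, an L position)
n=13: W (go to 11, an L position)

4: L, 13: W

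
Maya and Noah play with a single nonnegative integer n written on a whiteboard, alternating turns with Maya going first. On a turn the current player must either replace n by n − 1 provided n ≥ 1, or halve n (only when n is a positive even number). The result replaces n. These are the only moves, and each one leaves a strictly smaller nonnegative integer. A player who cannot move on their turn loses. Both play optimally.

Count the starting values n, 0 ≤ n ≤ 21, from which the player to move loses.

Compute win/loss labels from the base case upward. A position with no move is L. Any other position is W if it can reach an L in one move, else L.
n=0: no move → L
n=1: can move to 0, which is L ⇒ W
n=2: the only move is to 1(W), a W ⇒ L
n=3: can move to 2, which is L ⇒ W
n=4: can move to 2, which is L ⇒ W
n=5: the only move is to 4(W), a W ⇒ L
n=6: can move to 5, which is L ⇒ W
n=7: the only move is to 6(W), a W ⇒ L
n=8: can move to 7, which is L ⇒ W
n=9: the only move is to 8(W), a W ⇒ L
n=10: can move to 5, which is L ⇒ W
n=11: the only move is to 10(W), a W ⇒ L
n=12: can move to 11, which is L ⇒ W
n=13: the only move is to 12(W), a W ⇒ L
n=14: can move to 7, which is L ⇒ W
n=15: the only move is to 14(W), a W ⇒ L
n=16: can move to 15, which is L ⇒ W
n=17: the only move is to 16(W), a W ⇒ L
n=18: can move to 9, which is L ⇒ W
n=19: the only move is to 18(W), a W ⇒ L
n=20: can move to 19, which is L ⇒ W
n=21: the only move is to 20(W), a W ⇒ L
L entries with 0 ≤ n ≤ 21: n = 0, 2, 5, 7, 9, 11, 13, 15, 17, 19, 21; that makes 11.

11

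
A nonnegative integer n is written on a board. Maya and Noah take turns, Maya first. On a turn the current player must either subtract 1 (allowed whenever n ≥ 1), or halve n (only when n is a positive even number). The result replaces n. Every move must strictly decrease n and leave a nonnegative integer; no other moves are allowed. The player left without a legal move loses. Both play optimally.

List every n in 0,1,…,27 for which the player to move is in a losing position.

0, 2, 5, 7, 9, 11, 13, 15, 17, 19, 21, 23, 25, 27

Positions with no move are L. A position that does have a move is losing for the player to move precisely when every available move leads to a winning position for the opponent. Fill in the labels:
n=0: no move → L
n=1: W (go to 0, an L position)
n=2: L (sole option 1(W) is W)
n=3: W (go to 2, an L position)
n=4: W (go to 2, an L position)
n=5: L (sole option 4(W) is W)
n=6: W (go to 5, an L position)
n=7: L (sole option 6(W) is W)
n=8: W (go to 7, an L position)
n=9: L (sole option 8(W) is W)
n=10: W (go to 5, an L position)
n=11: L (sole option 10(W) is W)
n=12: W (go to 11, an L position)
n=13: L (sole option 12(W) is W)
n=14: W (go to 7, an L position)
n=15: L (sole option 14(W) is W)
n=16: W (go to 15, an L position)
n=17: L (sole option 16(W) is W)
n=18: W (go to 9, an L position)
n=19: L (sole option 18(W) is W)
n=20: W (go to 19, an L position)
n=21: L (sole option 20(W) is W)
n=22: W (go to 11, an L position)
n=23: L (sole option 22(W) is W)
n=24: W (go to 23, an L position)
n=25: L (sole option 24(W) is W)
n=26: W (go to 13, an L position)
n=27: L (sole option 26(W) is W)
Reading off the rows marked L gives the requested list; there are 14 such values of n.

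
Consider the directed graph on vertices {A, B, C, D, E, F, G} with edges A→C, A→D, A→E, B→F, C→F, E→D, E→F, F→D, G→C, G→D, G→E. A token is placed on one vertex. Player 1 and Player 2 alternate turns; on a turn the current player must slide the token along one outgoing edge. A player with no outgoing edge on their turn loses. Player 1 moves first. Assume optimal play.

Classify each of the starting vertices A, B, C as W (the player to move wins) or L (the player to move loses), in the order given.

A: W, B: L, C: L

Build the W/L table. Terminal = L. A non-terminal position is W if it has a move to some L; otherwise it is L.
Every edge goes from a vertex to one that appears earlier in the order D, F, E, C, B, A, G, so processing vertices in that order labels each vertex after all of its successors.
D: no outgoing edge → L
F: reaches L-position D → W
E: reaches L-position D → W
C: only reaches F(W), which is W → L
B: only reaches F(W), which is W → L
A: reaches L-position C → W
G: reaches L-position C → W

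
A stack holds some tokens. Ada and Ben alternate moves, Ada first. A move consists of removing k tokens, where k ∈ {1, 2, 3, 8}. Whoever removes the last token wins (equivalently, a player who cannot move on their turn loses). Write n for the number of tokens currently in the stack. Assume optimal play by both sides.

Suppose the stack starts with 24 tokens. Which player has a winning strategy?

Ada wins.

Use the standard recursion: the mover loses at a terminal position; elsewhere, the mover wins exactly when some move hands the opponent an L position.
n=0: no move → L
n=1: can move to 0, which is L ⇒ W
n=2: can move to 0, which is L ⇒ W
n=3: can move to 0, which is L ⇒ W
n=4: moves to 3(W), 2(W), 1(W); every one is W ⇒ L
n=5: can move to 4, which is L ⇒ W
n=6: can move to 4, which is L ⇒ W
n=7: can move to 4, which is L ⇒ W
n=8: can move to 0, which is L ⇒ W
n=9: moves to 8(W), 7(W), 6(W), 1(W); every one is W ⇒ L
n=10: can move to 9, which is L ⇒ W
n=11: can move to 9, which is L ⇒ W
n=12: can move to 9, which is L ⇒ W
n=13: moves to 12(W), 11(W), 10(W), 5(W); every one is W ⇒ L
n=14: can move to 13, which is L ⇒ W
n=15: can move to 13, which is L ⇒ W
n=16: can move to 13, which is L ⇒ W
n=17: can move to 9, which is L ⇒ W
n=18: moves to 17(W), 16(W), 15(W), 10(W); every one is W ⇒ L
n=19: can move to 18, which is L ⇒ W
n=20: can move to 18, which is L ⇒ W
n=21: can move to 18, which is L ⇒ W
n=22: moves to 21(W), 20(W), 19(W), 14(W); every one is W ⇒ L
n=23: can move to 22, which is L ⇒ W
n=24: can move to 22, which is L ⇒ W
From 24 Ada can remove 2, leaving 22, reaching an L position.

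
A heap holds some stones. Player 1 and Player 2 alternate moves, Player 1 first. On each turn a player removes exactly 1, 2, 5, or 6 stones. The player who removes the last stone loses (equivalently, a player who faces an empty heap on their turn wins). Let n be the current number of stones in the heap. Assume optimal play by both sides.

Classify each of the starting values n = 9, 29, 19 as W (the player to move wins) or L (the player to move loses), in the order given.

9: W, 29: L, 19: W

Positions with no move are W. A position that does have a move is losing for the player to move precisely when every available move leads to a winning position for the opponent. Fill in the labels:
n=0: no move; the opponent has just taken the last stone and therefore loses → W
n=1: only reaches 0(W), which is W → L
n=2: reaches L-position 1 → W
n=3: reaches L-position 1 → W
n=4: only reaches 3(W), 2(W), all W → L
n=5: reaches L-position 4 → W
n=6: reaches L-position 4 → W
n=7: reaches L-position 1 → W
n=8: only reaches 7(W), 6(W), 3(W), 2(W), all W → L
n=9: reaches L-position 8 → W
n=10: reaches L-position 8 → W
n=11: only reaches 10(W), 9(W), 6(W), 5(W), all W → L
n=12: reaches L-position 11 → W
n=13: reaches L-position 11 → W
n=14: reaches L-position 8 → W
n=15: only reaches 14(W), 13(W), 10(W), 9(W), all W → L
n=16: reaches L-position 15 → W
n=17: reaches L-position 15 → W
n=18: only reaches 17(W), 16(W), 13(W), 12(W), all W → L
n=19: reaches L-position 18 → W
n=20: reaches L-position 18 → W
n=21: reaches L-position 15 → W
n=22: only reaches 21(W), 20(W), 17(W), 16(W), all W → L
n=23: reaches L-position 22 → W
n=24: reaches L-position 22 → W
n=25: only reaches 24(W), 23(W), 20(W), 19(W), all W → L
n=26: reaches L-position 25 → W
n=27: reaches L-position 25 → W
n=28: reaches L-position 22 → W
n=29: only reaches 28(W), 27(W), 24(W), 23(W), all W → L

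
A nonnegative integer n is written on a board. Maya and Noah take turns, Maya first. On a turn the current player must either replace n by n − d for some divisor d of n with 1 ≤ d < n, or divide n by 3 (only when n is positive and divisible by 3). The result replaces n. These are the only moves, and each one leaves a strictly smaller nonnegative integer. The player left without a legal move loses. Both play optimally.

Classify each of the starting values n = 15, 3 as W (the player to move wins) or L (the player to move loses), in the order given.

Build the W/L table. Terminal = L. A non-terminal position is W if it has a move to some L; otherwise it is L.
n=0: no move → L
n=1: no move → L
n=2: can move to 1, which is L ⇒ W
n=3: can move to 1, which is L ⇒ W
n=4: moves to 2(W), 3(W); every one is W ⇒ L
n=5: can move to 4, which is L ⇒ W
n=6: can move to 4, which is L ⇒ W
n=7: the only move is to 6(W), a W ⇒ L
n=8: can move to 4, which is L ⇒ W
n=9: moves to 3(W), 6(W), 8(W); every one is W ⇒ L
n=10: can move to 9, which is L ⇒ W
n=11: the only move is to 10(W), a W ⇒ L
n=12: can move to 4, which is L ⇒ W
n=13: the only move is to 12(W), a W ⇒ L
n=14: can move to 7, which is L ⇒ W
n=15: moves to 5(W), 10(W), 12(W), 14(W); every one is W ⇒ L

15: L, 3: W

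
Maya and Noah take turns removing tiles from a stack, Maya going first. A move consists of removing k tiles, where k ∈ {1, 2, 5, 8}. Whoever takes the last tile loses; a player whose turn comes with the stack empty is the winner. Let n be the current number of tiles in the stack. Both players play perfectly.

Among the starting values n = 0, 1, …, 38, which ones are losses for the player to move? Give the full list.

Positions with no move are W. A position that does have a move is losing for the player to move precisely when every available move leads to a winning position for the opponent. Fill in the labels:
n=0: no move; the opponent has just taken the last tile and therefore loses → W
n=1: the only move is to 0(W), a W ⇒ L
n=2: can move to 1, which is L ⇒ W
n=3: can move to 1, which is L ⇒ W
n=4: moves to 3(W), 2(W); every one is W ⇒ L
n=5: can move to 4, which is L ⇒ W
n=6: can move to 4, which is L ⇒ W
n=7: moves to 6(W), 5(W), 2(W); every one is W ⇒ L
n=8: can move to 7, which is L ⇒ W
n=9: can move to 7, which is L ⇒ W
n=10: moves to 9(W), 8(W), 5(W), 2(W); every one is W ⇒ L
n=11: can move to 10, which is L ⇒ W
n=12: can move to 10, which is L ⇒ W
n=13: moves to 12(W), 11(W), 8(W), 5(W); every one is W ⇒ L
n=14: can move to 13, which is L ⇒ W
n=15: can move to 13, which is L ⇒ W
n=16: moves to 15(W), 14(W), 11(W), 8(W); every one is W ⇒ L
n=17: can move to 16, which is L ⇒ W
n=18: can move to 16, which is L ⇒ W
n=19: moves to 18(W), 17(W), 14(W), 11(W); every one is W ⇒ L
n=20: can move to 19, which is L ⇒ W
n=21: can move to 19, which is L ⇒ W
n=22: moves to 21(W), 20(W), 17(W), 14(W); every one is W ⇒ L
n=23: can move to 22, which is L ⇒ W
n=24: can move to 22, which is L ⇒ W
n=25: moves to 24(W), 23(W), 20(W), 17(W); every one is W ⇒ L
n=26: can move to 25, which is L ⇒ W
n=27: can move to 25, which is L ⇒ W
n=28: moves to 27(W), 26(W), 23(W), 20(W); every one is W ⇒ L
n=29: can move to 28, which is L ⇒ W
n=30: can move to 28, which is L ⇒ W
n=31: moves to 30(W), 29(W), 26(W), 23(W); every one is W ⇒ L
n=32: can move to 31, which is L ⇒ W
n=33: can move to 31, which is L ⇒ W
n=34: moves to 33(W), 32(W), 29(W), 26(W); every one is W ⇒ L
n=35: can move to 34, which is L ⇒ W
n=36: can move to 34, which is L ⇒ W
n=37: moves to 36(W), 35(W), 32(W), 29(W); every one is W ⇒ L
n=38: can move to 37, which is L ⇒ W
The losing starting values of n are exactly the entries labelled L in this table (13 of them).

1, 4, 7, 10, 13, 16, 19, 22, 25, 28, 31, 34, 37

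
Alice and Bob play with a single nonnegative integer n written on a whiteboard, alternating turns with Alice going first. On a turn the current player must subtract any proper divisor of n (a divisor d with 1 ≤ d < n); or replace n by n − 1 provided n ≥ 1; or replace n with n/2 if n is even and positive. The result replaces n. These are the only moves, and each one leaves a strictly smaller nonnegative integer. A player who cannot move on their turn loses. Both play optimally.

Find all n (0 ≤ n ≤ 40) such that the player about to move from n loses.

0, 2, 5, 7, 9, 11, 13, 15, 17, 19, 21, 23, 25, 27, 29, 31, 33, 35, 37, 39

Positions with no move are L. A position that does have a move is losing for the player to move precisely when every available move leads to a winning position for the opponent. Fill in the labels:
n=0: no move → L
n=1: reaches L-position 0 → W
n=2: only reaches 1(W), which is W → L
n=3: reaches L-position 2 → W
n=4: reaches L-position 2 → W
n=5: only reaches 4(W), which is W → L
n=6: reaches L-position 5 → W
n=7: only reaches 6(W), which is W → L
n=8: reaches L-position 7 → W
n=9: only reaches 6(W), 8(W), all W → L
n=10: reaches L-position 5 → W
n=11: only reaches 10(W), which is W → L
n=12: reaches L-position 9 → W
n=13: only reaches 12(W), which is W → L
n=14: reaches L-position 7 → W
n=15: only reaches 10(W), 12(W), 14(W), all W → L
n=16: reaches L-position 15 → W
n=17: only reaches 16(W), which is W → L
n=18: reaches L-position 9 → W
n=19: only reaches 18(W), which is W → L
n=20: reaches L-position 15 → W
n=21: only reaches 14(W), 18(W), 20(W), all W → L
n=22: reaches L-position 11 → W
n=23: only reaches 22(W), which is W → L
n=24: reaches L-position 21 → W
n=25: only reaches 20(W), 24(W), all W → L
n=26: reaches L-position 13 → W
n=27: only reaches 18(W), 24(W), 26(W), all W → L
n=28: reaches L-position 21 → W
n=29: only reaches 28(W), which is W → L
n=30: reaches L-position 15 → W
n=31: only reaches 30(W), which is W → L
n=32: reaches L-position 31 → W
n=33: only reaches 22(W), 30(W), 32(W), all W → L
n=34: reaches L-position 17 → W
n=35: only reaches 28(W), 30(W), 34(W), all W → L
n=36: reaches L-position 27 → W
n=37: only reaches 36(W), which is W → L
n=38: reaches L-position 19 → W
n=39: only reaches 26(W), 36(W), 38(W), all W → L
n=40: reaches L-position 35 → W
The losing starting values of n are exactly the entries labelled L in this table (20 of them).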